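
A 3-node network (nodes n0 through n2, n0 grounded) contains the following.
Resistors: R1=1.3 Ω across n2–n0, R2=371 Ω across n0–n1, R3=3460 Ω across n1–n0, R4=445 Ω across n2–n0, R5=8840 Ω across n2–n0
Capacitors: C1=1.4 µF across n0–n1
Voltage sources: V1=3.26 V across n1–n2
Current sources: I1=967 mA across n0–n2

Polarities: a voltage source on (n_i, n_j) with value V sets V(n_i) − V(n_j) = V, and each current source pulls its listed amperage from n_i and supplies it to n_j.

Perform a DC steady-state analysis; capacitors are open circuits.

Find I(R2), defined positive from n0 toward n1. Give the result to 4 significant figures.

Element admittances at DC:
  Y(R1) = 0.7692 S between n2,n0
  Y(R2) = 0.002695 S between n0,n1
  Y(R3) = 0.0002890 S between n1,n0
  Y(R4) = 0.002247 S between n2,n0
  Y(R5) = 0.0001131 S between n2,n0
  Y(C1) = 0.000 S between n0,n1
  V1: constraint V(n1)−V(n2) = 3.26
  I1: injects 0.967 A into n2 (from n0)
Assemble and solve the 3×3 MNA system:
  V(n1)=4.496  V(n2)=1.236
  i(V1)=-0.01342

-0.01212 A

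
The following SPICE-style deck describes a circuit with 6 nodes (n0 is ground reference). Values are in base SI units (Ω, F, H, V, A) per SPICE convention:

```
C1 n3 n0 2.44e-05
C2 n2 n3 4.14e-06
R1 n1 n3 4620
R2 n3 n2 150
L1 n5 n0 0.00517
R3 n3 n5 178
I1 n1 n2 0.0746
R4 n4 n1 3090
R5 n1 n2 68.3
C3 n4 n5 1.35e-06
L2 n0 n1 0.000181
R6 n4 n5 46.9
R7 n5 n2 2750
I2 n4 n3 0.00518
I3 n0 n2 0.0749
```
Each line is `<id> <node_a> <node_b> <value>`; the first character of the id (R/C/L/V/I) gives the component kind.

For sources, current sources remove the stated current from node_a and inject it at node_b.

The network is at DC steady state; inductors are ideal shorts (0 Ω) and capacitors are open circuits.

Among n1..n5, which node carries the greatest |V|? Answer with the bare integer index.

2

MNA unknowns: 5 node voltages V₁..V_5 plus 2 source currents (L1, L2)
C1: Y=0.000 on G[3,0]
C2: Y=0.000 on G[2,3]
R1: Y=0.0002165 on G[1,3]
R2: Y=0.006667 on G[3,2]
L1: row V5−V0=0, i_L1 at 5,0
R3: Y=0.005618 on G[3,5]
I1: z[1]−=0.0746, z[2]+=0.0746
R4: Y=0.0003236 on G[4,1]
R5: Y=0.01464 on G[1,2]
C3: Y=0.000 on G[4,5]
L2: row V0−V1=0, i_L2 at 0,1
R6: Y=0.02132 on G[4,5]
R7: Y=0.0003636 on G[5,2]
I2: z[4]−=0.00518, z[3]+=0.00518
I3: z[0]−=0.0749, z[2]+=0.0749
solve → V1=0.000, V2=8.405, V3=4.896, V4=-0.2393, V5=0.000
aux → i_L1=0.02546, i_L2=-0.04944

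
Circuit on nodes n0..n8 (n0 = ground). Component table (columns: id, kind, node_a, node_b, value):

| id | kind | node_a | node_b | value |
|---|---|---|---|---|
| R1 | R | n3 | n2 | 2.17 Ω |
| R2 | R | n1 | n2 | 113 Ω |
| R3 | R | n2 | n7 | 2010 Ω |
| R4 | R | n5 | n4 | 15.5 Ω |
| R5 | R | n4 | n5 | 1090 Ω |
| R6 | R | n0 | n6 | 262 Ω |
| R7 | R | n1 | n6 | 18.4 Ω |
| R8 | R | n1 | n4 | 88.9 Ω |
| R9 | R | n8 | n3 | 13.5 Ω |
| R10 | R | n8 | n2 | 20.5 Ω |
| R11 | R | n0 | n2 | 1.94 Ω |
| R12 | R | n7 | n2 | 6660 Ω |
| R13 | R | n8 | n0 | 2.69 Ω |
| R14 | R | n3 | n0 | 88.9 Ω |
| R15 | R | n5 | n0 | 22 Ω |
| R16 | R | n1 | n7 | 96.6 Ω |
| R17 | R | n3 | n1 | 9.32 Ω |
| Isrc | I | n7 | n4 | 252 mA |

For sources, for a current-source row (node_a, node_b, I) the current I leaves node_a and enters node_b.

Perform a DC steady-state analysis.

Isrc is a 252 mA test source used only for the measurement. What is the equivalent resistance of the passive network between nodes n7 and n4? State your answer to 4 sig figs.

Element admittances at DC:
  Y(R1) = 0.4608 S between n3,n2
  Y(R2) = 0.008850 S between n1,n2
  Y(R3) = 0.0004975 S between n2,n7
  Y(R4) = 0.06452 S between n5,n4
  Y(R5) = 0.0009174 S between n4,n5
  Y(R6) = 0.003817 S between n0,n6
  Y(R7) = 0.05435 S between n1,n6
  Y(R8) = 0.01125 S between n1,n4
  Y(R9) = 0.07407 S between n8,n3
  Y(R10) = 0.04878 S between n8,n2
  Y(R11) = 0.5155 S between n0,n2
  Y(R12) = 0.0001502 S between n7,n2
  Y(R13) = 0.3717 S between n8,n0
  Y(R14) = 0.01125 S between n3,n0
  Y(R15) = 0.04545 S between n5,n0
  Y(R16) = 0.01035 S between n1,n7
  Y(R17) = 0.1073 S between n3,n1
  Isrc: injects 0.252 A into n4 (from n7)
Assemble and solve the 8×8 MNA system:
  V(n1)=-1.660  V(n2)=-0.2328  V(n3)=-0.4469  V(n4)=6.129  V(n5)=3.617  V(n6)=-1.551  V(n7)=-24.49  V(n8)=-0.08990

R_eq = 121.5 Ω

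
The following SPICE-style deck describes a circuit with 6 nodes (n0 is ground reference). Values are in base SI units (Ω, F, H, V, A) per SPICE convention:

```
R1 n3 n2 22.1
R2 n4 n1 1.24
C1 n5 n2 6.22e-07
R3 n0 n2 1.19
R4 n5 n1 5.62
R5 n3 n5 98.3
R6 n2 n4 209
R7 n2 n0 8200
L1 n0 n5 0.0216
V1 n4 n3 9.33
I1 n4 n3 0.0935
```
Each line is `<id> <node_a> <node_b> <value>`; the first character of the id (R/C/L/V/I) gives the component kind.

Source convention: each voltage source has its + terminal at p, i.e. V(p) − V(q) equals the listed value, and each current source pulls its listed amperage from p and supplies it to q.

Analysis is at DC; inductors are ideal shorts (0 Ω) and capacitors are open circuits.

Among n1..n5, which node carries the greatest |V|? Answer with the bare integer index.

Apply KCL at each of the 5 non-ground nodes and solve the resulting linear system.
Node n1: branches {R2, R4} → V_1 = 1.989
Node n2: branches {R1, C1, R3, R6, R7} → V_2 = -0.3376
Node n3: branches {R1, R5, V1, I1} → V_3 = -6.902
Node n4: branches {R2, R6, V1, I1} → V_4 = 2.428
Node n5: branches {C1, R4, R5, L1} → V_5 = 0.000
Source currents: i(L1)=-0.2838, i(V1)=-0.4607

3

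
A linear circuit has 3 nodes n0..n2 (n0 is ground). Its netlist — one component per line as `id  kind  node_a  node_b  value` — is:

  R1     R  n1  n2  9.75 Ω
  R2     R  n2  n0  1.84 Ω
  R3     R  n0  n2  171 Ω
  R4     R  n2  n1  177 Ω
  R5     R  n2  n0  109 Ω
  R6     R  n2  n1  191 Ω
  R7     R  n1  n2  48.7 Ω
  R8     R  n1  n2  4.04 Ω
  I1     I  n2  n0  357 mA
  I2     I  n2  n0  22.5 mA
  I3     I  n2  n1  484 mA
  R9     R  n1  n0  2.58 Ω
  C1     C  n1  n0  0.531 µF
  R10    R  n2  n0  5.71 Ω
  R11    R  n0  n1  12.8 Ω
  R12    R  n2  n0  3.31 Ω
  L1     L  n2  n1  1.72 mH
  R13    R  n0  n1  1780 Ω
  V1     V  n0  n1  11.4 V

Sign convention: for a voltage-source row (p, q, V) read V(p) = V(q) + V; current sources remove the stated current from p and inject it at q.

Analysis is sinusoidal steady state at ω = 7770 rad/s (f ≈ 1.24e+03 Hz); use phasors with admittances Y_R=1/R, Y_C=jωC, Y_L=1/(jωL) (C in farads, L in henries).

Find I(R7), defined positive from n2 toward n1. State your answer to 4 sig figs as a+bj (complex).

0.1581+0.008348j A

Element admittances at ω=7770 rad/s:
  Y(R1) = 0.1026+0.000j S between n1,n2
  Y(R2) = 0.5435+0.000j S between n2,n0
  Y(R3) = 0.005848+0.000j S between n0,n2
  Y(R4) = 0.005650+0.000j S between n2,n1
  Y(R5) = 0.009174+0.000j S between n2,n0
  Y(R6) = 0.005236+0.000j S between n2,n1
  Y(R7) = 0.02053+0.000j S between n1,n2
  Y(R8) = 0.2475+0.000j S between n1,n2
  I1: injects 0.357 A into n0 (from n2)
  I2: injects 0.0225 A into n0 (from n2)
  I3: injects 0.484 A into n1 (from n2)
  Y(R9) = 0.3876+0.000j S between n1,n0
  Y(C1) = 0.000+0.004126j S between n1,n0
  Y(R10) = 0.1751+0.000j S between n2,n0
  Y(R11) = 0.07812+0.000j S between n0,n1
  Y(R12) = 0.3021+0.000j S between n2,n0
  Y(L1) = 0.000-0.07483j S between n2,n1
  Y(R13) = 0.0005618+0.000j S between n0,n1
  V1: constraint V(n0)−V(n1) = 11.4
Assemble and solve the 3×3 MNA system:
  V(n1)=-11.40+0.000j  V(n2)=-3.699+0.4066j
  i(V1)=-8.768+0.3741j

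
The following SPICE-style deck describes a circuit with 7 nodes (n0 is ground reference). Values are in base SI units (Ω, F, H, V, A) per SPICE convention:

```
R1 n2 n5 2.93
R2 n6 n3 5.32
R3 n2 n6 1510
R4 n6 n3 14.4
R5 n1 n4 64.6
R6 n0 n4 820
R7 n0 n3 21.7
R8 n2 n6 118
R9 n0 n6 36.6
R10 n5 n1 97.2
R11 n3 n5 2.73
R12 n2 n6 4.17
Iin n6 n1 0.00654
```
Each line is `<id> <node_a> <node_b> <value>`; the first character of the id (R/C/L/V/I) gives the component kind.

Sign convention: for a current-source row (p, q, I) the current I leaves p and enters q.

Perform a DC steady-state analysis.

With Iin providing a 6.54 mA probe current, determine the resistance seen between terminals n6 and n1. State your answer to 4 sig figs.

MNA unknowns: 6 node voltages V₁..V_6
R1: Y=0.3413 on G[2,5]
R2: Y=0.1880 on G[6,3]
R3: Y=0.0006623 on G[2,6]
R4: Y=0.06944 on G[6,3]
R5: Y=0.01548 on G[1,4]
R6: Y=0.001220 on G[0,4]
R7: Y=0.04608 on G[0,3]
R8: Y=0.008475 on G[2,6]
R9: Y=0.02732 on G[0,6]
R10: Y=0.01029 on G[5,1]
R11: Y=0.3663 on G[3,5]
R12: Y=0.2398 on G[2,6]
Iin: z[6]−=0.00654, z[1]+=0.00654
solve → V1=0.5762, V2=-0.004809, V3=-0.004306, V4=0.5341, V5=0.003773, V6=-0.01657

R_eq = 90.63 Ω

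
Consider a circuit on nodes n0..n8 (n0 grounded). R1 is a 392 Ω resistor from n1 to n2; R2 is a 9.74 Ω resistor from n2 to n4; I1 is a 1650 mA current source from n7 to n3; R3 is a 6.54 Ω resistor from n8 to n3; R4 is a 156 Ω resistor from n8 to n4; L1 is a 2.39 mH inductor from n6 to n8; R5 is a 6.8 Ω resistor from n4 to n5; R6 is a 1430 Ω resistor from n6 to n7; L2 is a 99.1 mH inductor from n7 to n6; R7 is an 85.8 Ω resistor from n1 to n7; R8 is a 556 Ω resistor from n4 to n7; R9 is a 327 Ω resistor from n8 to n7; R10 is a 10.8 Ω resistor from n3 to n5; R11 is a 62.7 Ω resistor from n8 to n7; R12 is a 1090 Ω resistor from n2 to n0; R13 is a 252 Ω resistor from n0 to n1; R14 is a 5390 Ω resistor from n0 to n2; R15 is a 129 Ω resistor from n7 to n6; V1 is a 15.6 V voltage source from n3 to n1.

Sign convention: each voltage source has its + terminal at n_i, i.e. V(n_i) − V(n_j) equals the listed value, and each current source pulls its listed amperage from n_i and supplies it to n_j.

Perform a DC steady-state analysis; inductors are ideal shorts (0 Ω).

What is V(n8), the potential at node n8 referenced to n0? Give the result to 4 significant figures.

2.046 V

MNA unknowns: 8 node voltages V₁..V_8 plus 3 source currents (L1, L2, V1)
R1: Y=0.002551 on G[1,2]
R2: Y=0.1027 on G[2,4]
I1: z[7]−=1.65, z[3]+=1.65
R3: Y=0.1529 on G[8,3]
R4: Y=0.006410 on G[8,4]
L1: row V6−V8=0, i_L1 at 6,8
R5: Y=0.1471 on G[4,5]
R6: Y=0.0006993 on G[6,7]
L2: row V7−V6=0, i_L2 at 7,6
R7: Y=0.01166 on G[1,7]
R8: Y=0.001799 on G[4,7]
R9: Y=0.003058 on G[8,7]
R10: Y=0.09259 on G[3,5]
R11: Y=0.01595 on G[8,7]
R12: Y=0.0009174 on G[2,0]
R13: Y=0.003968 on G[0,1]
R14: Y=0.0001855 on G[0,2]
R15: Y=0.007752 on G[7,6]
V1: row V3−V1=15.6, i_V1 at 3,1
solve → V1=-2.854, V2=10.27, V3=12.75, V4=10.71, V5=11.49, V6=2.046, V7=2.046, V8=2.046
aux → i_L1=-1.692, i_L2=-1.692, i_V1=-0.1019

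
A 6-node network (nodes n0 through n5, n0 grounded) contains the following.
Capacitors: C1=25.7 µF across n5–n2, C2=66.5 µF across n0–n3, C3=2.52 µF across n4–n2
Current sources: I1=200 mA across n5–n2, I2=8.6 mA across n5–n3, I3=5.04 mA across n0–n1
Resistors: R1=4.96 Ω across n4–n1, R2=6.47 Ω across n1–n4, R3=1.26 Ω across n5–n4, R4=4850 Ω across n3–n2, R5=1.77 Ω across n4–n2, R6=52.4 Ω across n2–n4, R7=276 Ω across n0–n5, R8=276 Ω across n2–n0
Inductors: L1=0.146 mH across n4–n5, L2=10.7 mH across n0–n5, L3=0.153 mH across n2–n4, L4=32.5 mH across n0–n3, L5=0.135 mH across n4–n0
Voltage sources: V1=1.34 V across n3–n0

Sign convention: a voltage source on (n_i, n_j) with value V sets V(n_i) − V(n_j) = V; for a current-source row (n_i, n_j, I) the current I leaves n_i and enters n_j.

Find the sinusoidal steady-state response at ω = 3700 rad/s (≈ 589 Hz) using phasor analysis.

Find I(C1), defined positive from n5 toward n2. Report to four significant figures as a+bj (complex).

Element admittances at ω=3700 rad/s:
  Y(C1) = 0.000+0.09509j S between n5,n2
  I1: injects 0.2 A into n2 (from n5)
  I2: injects 0.0086 A into n3 (from n5)
  Y(R1) = 0.2016+0.000j S between n4,n1
  Y(R2) = 0.1546+0.000j S between n1,n4
  Y(R3) = 0.7937+0.000j S between n5,n4
  Y(C2) = 0.000+0.2461j S between n0,n3
  Y(L1) = 0.000-1.851j S between n4,n5
  I3: injects 0.00504 A into n1 (from n0)
  Y(R4) = 0.0002062+0.000j S between n3,n2
  Y(R5) = 0.5650+0.000j S between n4,n2
  Y(R6) = 0.01908+0.000j S between n2,n4
  Y(L2) = 0.000-0.02526j S between n0,n5
  Y(C3) = 0.000+0.009324j S between n4,n2
  Y(L3) = 0.000-1.766j S between n2,n4
  Y(R7) = 0.003623+0.000j S between n0,n5
  Y(R8) = 0.003623+0.000j S between n2,n0
  Y(L4) = 0.000-0.008316j S between n0,n3
  Y(L5) = 0.000-2.002j S between n4,n0
  V1: constraint V(n3)−V(n0) = 1.34
Assemble and solve the 6×6 MNA system:
  V(n1)=0.01477-0.0003495j  V(n2)=0.04276+0.1111j  V(n3)=1.340+0.000j  V(n4)=0.0006226-0.0003495j  V(n5)=-0.04714-0.1020j
  i(V1)=0.008333-0.3185j

0.02026-0.008549j A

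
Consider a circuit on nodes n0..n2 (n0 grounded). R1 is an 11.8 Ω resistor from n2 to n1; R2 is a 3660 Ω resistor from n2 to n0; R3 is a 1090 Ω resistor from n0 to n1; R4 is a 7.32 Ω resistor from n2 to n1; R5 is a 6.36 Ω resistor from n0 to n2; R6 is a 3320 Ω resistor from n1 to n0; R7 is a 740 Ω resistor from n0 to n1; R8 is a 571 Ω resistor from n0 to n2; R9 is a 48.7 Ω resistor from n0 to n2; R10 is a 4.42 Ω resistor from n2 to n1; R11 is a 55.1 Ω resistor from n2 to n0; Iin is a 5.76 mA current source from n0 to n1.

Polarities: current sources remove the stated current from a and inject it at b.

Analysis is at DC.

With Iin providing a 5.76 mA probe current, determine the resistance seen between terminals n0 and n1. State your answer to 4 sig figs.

MNA unknowns: 2 node voltages V₁..V_2
R1: Y=0.08475 on G[2,1]
R2: Y=0.0002732 on G[2,0]
R3: Y=0.0009174 on G[0,1]
R4: Y=0.1366 on G[2,1]
R5: Y=0.1572 on G[0,2]
R6: Y=0.0003012 on G[1,0]
R7: Y=0.001351 on G[0,1]
R8: Y=0.001751 on G[0,2]
R9: Y=0.02053 on G[0,2]
R10: Y=0.2262 on G[2,1]
R11: Y=0.01815 on G[2,0]
Iin: z[0]−=0.00576, z[1]+=0.00576
solve → V1=0.04120, V2=0.02856

R_eq = 7.152 Ω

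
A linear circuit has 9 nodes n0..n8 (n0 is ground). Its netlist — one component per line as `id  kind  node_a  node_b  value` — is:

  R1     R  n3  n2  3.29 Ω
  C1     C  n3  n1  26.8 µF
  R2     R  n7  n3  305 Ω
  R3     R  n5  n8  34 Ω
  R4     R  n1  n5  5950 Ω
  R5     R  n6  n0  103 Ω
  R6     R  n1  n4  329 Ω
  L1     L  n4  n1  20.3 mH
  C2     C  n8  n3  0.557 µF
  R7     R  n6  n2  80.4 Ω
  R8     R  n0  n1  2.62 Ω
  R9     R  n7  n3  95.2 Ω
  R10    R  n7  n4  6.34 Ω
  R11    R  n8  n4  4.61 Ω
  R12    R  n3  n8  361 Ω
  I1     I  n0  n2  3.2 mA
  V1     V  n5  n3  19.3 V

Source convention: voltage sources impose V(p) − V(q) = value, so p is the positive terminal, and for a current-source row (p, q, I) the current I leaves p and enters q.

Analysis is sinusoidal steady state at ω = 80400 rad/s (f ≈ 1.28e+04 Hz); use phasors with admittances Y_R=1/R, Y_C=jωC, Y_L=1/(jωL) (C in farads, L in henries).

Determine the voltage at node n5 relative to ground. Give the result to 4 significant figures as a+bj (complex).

Apply KCL at each of the 8 non-ground nodes and solve the resulting linear system.
Node n1: branches {C1, R4, R6, L1, R8} → V_1 = 0.007989-9.619e-05j
Node n2: branches {R1, R7, I1} → V_2 = 0.02763+0.006733j
Node n3: branches {R1, C1, R2, C2, R9, R12, V1} → V_3 = 0.01760+0.006854j
Node n4: branches {R6, L1, R10, R11} → V_4 = 6.003-5.619j
Node n5: branches {R3, R4, V1} → V_5 = 19.32+0.006854j
Node n6: branches {R5, R7} → V_6 = 0.01552+0.003781j
Node n7: branches {R2, R9, R10} → V_7 = 5.522-5.167j
Node n8: branches {R3, C2, R11, R12} → V_8 = 6.421-6.043j
Source currents: i(V1)=-0.3826-0.1779j

19.32+0.006854j V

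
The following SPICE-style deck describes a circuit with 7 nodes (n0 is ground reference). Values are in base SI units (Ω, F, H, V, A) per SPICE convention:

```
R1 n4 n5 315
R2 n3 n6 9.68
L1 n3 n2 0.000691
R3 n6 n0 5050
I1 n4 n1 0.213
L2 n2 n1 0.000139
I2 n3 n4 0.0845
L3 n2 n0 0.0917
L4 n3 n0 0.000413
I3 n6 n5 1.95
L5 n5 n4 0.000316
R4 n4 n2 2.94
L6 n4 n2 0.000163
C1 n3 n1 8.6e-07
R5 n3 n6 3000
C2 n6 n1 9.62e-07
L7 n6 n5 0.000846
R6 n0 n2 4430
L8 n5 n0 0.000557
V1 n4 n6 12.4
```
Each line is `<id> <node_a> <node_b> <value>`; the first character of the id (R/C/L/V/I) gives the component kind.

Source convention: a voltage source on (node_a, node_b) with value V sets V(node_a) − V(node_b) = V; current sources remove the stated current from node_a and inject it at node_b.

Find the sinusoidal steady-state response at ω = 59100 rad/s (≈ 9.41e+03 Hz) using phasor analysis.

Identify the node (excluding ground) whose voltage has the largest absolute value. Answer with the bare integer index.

Apply KCL at each of the 6 non-ground nodes and solve the resulting linear system.
Node n1: branches {I1, L2, C1, C2} → V_1 = -0.2584-33.28j
Node n2: branches {L1, L2, L3, R4, L6, R6} → V_2 = -5.310-13.81j
Node n3: branches {R2, L1, I2, L4, C1, R5} → V_3 = 1.136-8.608j
Node n4: branches {R1, I1, I2, L5, R4, L6, V1} → V_4 = 0.07930-9.896j
Node n5: branches {R1, I3, L5, L7, L8} → V_5 = -1.667+11.81j
Node n6: branches {R2, R3, I3, R5, C2, L7, V1} → V_6 = -12.32-9.896j
Source currents: i(V1)=-1.211-0.6082j

1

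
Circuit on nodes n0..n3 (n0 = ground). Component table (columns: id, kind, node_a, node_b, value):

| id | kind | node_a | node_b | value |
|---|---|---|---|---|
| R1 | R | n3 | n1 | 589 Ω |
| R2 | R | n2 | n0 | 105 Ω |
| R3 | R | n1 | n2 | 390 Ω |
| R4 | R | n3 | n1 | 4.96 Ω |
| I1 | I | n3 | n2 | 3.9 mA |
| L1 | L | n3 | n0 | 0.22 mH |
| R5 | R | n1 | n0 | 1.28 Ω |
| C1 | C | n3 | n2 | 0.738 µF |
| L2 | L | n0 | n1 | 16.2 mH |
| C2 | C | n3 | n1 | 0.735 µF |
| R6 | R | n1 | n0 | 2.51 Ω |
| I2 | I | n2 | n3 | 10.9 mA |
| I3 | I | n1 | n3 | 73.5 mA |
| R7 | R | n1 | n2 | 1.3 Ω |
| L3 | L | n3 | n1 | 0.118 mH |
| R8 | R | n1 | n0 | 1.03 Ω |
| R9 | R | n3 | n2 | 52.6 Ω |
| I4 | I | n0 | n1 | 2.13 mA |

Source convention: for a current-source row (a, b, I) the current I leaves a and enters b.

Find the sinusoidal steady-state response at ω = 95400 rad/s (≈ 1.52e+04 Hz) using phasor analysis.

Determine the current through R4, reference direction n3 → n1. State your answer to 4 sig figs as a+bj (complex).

0.07076-0.0005643j A

Apply KCL at each of the 3 non-ground nodes and solve the resulting linear system.
Node n1: branches {R1, R3, R4, R5, L2, C2, R6, I3, R7, L3, R8, I4} → V_1 = 0.0008663+0.007626j
Node n2: branches {R2, R3, I1, C1, I2, R7, R9} → V_2 = 0.003375+0.03812j
Node n3: branches {R1, R4, I1, L1, C1, C2, I2, I3, L3, R9} → V_3 = 0.3518+0.004827j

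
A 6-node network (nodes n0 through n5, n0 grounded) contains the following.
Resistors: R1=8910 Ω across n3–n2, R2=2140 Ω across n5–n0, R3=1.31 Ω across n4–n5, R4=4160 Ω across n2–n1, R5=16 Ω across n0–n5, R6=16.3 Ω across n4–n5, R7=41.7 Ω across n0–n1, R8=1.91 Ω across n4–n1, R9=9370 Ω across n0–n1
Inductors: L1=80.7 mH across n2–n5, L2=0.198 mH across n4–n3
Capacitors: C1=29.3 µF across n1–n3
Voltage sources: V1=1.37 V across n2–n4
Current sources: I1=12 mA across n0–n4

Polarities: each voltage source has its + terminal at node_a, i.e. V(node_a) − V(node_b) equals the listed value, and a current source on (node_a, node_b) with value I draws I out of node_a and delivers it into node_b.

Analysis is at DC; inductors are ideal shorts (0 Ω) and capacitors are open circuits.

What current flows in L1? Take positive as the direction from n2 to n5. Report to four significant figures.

1.162 A

MNA unknowns: 5 node voltages V₁..V_5 plus 3 source currents (L1, L2, V1)
R1: Y=0.0001122 on G[3,2]
L1: row V2−V5=0, i_L1 at 2,5
L2: row V4−V3=0, i_L2 at 4,3
R2: Y=0.0004673 on G[5,0]
R3: Y=0.7634 on G[4,5]
R4: Y=0.0002404 on G[2,1]
C1: Y=0.000 on G[1,3]
R5: Y=0.06250 on G[0,5]
R6: Y=0.06135 on G[4,5]
R7: Y=0.02398 on G[0,1]
R8: Y=0.5236 on G[4,1]
R9: Y=0.0001067 on G[0,1]
V1: row V2−V4=1.37, i_V1 at 2,4
I1: z[0]−=0.012, z[4]+=0.012
solve → V1=-0.8252, V2=0.5062, V3=-0.8638, V4=-0.8638, V5=0.5062
aux → i_L1=1.162, i_L2=-0.0001538, i_V1=-1.162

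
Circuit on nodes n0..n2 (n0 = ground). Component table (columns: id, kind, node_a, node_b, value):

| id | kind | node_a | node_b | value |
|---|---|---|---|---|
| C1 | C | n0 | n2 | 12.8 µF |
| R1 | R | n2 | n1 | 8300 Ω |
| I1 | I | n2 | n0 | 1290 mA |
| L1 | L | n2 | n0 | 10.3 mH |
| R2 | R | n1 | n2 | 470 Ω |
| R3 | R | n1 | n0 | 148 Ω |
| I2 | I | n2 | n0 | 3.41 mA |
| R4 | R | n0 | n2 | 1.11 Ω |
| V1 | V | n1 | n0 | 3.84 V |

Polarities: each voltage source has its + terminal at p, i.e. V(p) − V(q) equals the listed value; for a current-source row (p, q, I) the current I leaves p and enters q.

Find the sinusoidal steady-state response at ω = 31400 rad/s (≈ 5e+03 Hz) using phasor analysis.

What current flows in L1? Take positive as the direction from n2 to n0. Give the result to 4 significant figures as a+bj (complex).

0.001625+0.003681j A

Element admittances at ω=31400 rad/s:
  Y(C1) = 0.000+0.4019j S between n0,n2
  Y(R1) = 0.0001205+0.000j S between n2,n1
  I1: injects 1.29 A into n0 (from n2)
  Y(L1) = 0.000-0.003092j S between n2,n0
  Y(R2) = 0.002128+0.000j S between n1,n2
  Y(R3) = 0.006757+0.000j S between n1,n0
  I2: injects 0.00341 A into n0 (from n2)
  Y(R4) = 0.9009+0.000j S between n0,n2
  V1: constraint V(n1)−V(n0) = 3.84
Assemble and solve the 3×3 MNA system:
  V(n1)=3.840+0.000j  V(n2)=-1.190+0.5257j
  i(V1)=-0.03726+0.001182j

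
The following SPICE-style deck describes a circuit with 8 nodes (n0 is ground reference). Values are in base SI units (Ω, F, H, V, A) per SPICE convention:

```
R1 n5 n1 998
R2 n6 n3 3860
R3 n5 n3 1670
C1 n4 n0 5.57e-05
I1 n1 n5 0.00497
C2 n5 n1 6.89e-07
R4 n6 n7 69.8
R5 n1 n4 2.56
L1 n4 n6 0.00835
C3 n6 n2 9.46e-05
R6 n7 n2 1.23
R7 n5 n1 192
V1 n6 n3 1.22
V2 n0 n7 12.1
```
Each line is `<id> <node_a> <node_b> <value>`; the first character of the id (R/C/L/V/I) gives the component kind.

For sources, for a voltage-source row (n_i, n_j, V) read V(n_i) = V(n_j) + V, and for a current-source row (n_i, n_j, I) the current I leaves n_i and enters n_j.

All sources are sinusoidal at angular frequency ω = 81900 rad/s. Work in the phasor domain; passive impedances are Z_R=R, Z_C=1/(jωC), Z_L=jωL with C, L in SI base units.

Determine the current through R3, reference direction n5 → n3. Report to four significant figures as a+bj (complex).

0.007958+4.562e-05j A

MNA unknowns: 7 node voltages V₁..V_7 plus 2 source currents (V1, V2)
R1: Y=0.001002+0.000j on G[5,1]
R2: Y=0.0002591+0.000j on G[6,3]
R3: Y=0.0005988+0.000j on G[5,3]
C1: Y=0.000+4.562j on G[4,0]
I1: z[1]−=0.00497, z[5]+=0.00497
C2: Y=0.000+0.05643j on G[5,1]
R4: Y=0.01433+0.000j on G[6,7]
R5: Y=0.3906+0.000j on G[1,4]
L1: Y=0.000-0.001462j on G[4,6]
C3: Y=0.000+7.748j on G[6,2]
R6: Y=0.8130+0.000j on G[7,2]
R7: Y=0.005208+0.000j on G[5,1]
V1: row V6−V3=1.22, i_V1 at 6,3
V2: row V0−V7=12.1, i_V2 at 0,7
solve → V1=-0.01650+0.001635j, V2=-12.09-0.02131j, V3=-13.31-0.02232j, V4=0.003867+0.001752j, V5=-0.02306+0.05386j, V6=-12.09-0.02232j, V7=-12.10+0.000j
aux → i_V1=-0.008274-4.562e-05j, i_V2=-0.007993+0.01764j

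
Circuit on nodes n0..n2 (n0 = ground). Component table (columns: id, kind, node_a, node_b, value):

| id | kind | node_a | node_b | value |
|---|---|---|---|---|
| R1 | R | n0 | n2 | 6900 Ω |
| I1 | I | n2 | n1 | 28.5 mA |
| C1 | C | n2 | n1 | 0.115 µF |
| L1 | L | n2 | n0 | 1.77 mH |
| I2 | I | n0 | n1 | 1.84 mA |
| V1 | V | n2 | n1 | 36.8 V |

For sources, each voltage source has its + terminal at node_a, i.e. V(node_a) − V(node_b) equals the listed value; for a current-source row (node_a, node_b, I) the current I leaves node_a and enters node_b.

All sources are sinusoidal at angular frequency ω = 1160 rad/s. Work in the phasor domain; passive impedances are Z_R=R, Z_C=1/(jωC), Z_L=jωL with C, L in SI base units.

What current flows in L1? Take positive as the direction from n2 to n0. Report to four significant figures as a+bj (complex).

0.001840-5.475e-07j A

Apply KCL at each of the 2 non-ground nodes and solve the resulting linear system.
Node n1: branches {I1, C1, I2, V1} → V_1 = -36.80+0.003778j
Node n2: branches {R1, I1, C1, L1, V1} → V_2 = 1.124e-06+0.003778j
Source currents: i(V1)=-0.03034-0.004909j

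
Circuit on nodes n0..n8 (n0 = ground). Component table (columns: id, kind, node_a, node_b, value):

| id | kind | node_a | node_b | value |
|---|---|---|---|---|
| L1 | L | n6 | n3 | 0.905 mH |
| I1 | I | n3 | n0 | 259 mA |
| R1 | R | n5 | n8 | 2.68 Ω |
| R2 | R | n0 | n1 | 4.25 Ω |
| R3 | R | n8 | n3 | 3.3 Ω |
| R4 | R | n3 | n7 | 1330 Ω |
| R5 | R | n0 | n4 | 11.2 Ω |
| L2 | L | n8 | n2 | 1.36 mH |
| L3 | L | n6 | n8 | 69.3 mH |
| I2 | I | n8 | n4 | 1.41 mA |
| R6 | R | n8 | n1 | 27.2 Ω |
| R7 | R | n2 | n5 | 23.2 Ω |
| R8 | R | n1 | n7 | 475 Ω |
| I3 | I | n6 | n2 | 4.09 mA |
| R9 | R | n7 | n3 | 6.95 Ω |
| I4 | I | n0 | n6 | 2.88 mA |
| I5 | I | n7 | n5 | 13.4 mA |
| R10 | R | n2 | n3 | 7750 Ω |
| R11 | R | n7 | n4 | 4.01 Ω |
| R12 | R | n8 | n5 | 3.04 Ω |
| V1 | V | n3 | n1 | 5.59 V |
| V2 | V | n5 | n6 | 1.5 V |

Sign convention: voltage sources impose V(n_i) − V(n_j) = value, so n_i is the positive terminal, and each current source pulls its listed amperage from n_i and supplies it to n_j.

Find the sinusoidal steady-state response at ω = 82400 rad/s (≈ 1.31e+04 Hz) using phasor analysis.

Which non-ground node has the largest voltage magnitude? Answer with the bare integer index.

3

Element admittances at ω=82400 rad/s:
  Y(L1) = 0.000-0.01341j S between n6,n3
  I1: injects 0.259 A into n0 (from n3)
  Y(R1) = 0.3731+0.000j S between n5,n8
  Y(R2) = 0.2353+0.000j S between n0,n1
  Y(R3) = 0.3030+0.000j S between n8,n3
  Y(R4) = 0.0007519+0.000j S between n3,n7
  Y(R5) = 0.08929+0.000j S between n0,n4
  Y(L2) = 0.000-0.008923j S between n8,n2
  Y(L3) = 0.000-0.0001751j S between n6,n8
  I2: injects 0.00141 A into n4 (from n8)
  Y(R6) = 0.03676+0.000j S between n8,n1
  Y(R7) = 0.04310+0.000j S between n2,n5
  Y(R8) = 0.002105+0.000j S between n1,n7
  I3: injects 0.00409 A into n2 (from n6)
  Y(R9) = 0.1439+0.000j S between n7,n3
  I4: injects 0.00288 A into n6 (from n0)
  I5: injects 0.0134 A into n5 (from n7)
  Y(R10) = 0.0001290+0.000j S between n2,n3
  Y(R11) = 0.2494+0.000j S between n7,n4
  Y(R12) = 0.3289+0.000j S between n8,n5
  V1: constraint V(n3)−V(n1) = 5.59
  V2: constraint V(n5)−V(n6) = 1.5
Assemble and solve the 10×10 MNA system:
  V(n1)=-1.791+0.000j  V(n2)=3.367-0.09166j  V(n3)=3.799+0.000j  V(n4)=1.852+0.000j  V(n5)=3.268-0.1177j  V(n6)=1.768-0.1177j  V(n7)=2.510+0.000j  V(n8)=3.242-0.08010j
  i(V1)=-0.6156+0.002945j  i(V2)=-0.0003743+0.02749j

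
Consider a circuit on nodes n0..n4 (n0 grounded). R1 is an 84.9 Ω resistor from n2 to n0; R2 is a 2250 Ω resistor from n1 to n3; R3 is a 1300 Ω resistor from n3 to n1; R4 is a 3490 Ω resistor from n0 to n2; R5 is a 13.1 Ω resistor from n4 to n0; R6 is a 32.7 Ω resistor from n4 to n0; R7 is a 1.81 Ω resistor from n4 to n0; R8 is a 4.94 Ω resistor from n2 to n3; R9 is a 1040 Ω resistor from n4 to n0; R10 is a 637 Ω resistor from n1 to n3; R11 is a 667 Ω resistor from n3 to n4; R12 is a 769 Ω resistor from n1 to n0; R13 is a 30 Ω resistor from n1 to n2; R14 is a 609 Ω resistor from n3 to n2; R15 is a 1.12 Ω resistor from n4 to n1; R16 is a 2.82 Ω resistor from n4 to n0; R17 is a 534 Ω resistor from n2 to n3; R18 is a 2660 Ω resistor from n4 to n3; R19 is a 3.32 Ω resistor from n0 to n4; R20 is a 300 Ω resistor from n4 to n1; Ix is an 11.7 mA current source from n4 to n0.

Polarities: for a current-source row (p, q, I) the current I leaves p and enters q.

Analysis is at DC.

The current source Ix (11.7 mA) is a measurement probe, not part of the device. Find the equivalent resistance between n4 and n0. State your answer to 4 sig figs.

R_eq = 0.7539 Ω

Apply KCL at each of the 4 non-ground nodes and solve the resulting linear system.
Node n1: branches {R2, R3, R10, R12, R13, R15, R20} → V_1 = -0.008723
Node n2: branches {R1, R4, R8, R13, R14, R17} → V_2 = -0.006620
Node n3: branches {R2, R3, R8, R10, R11, R14, R17, R18} → V_3 = -0.006667
Node n4: branches {R5, R6, R7, R9, R11, R15, R16, R18, R19, R20, Ix} → V_4 = -0.008820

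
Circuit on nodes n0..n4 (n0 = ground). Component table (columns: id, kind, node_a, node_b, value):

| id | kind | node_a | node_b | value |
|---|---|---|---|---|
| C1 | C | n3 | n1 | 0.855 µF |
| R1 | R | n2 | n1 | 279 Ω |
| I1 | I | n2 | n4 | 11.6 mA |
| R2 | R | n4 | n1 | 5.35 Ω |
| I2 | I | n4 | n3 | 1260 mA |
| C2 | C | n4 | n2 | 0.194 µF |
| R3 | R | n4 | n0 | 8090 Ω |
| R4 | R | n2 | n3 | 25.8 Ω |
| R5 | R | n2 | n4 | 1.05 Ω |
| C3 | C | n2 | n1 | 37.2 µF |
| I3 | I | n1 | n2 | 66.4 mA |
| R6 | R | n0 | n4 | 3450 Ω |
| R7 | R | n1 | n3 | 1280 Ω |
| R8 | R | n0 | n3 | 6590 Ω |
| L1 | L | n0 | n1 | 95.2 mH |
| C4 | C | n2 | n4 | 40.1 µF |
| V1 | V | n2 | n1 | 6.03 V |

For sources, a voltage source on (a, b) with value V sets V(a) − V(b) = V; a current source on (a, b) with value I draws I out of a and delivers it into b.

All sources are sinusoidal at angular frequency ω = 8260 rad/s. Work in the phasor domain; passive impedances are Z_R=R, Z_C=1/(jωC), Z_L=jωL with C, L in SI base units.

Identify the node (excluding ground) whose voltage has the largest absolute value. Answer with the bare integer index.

MNA unknowns: 4 node voltages V₁..V_4 plus 1 source current (V1)
C1: Y=0.000+0.007062j on G[3,1]
R1: Y=0.003584+0.000j on G[2,1]
I1: z[2]−=0.0116, z[4]+=0.0116
R2: Y=0.1869+0.000j on G[4,1]
I2: z[4]−=1.26, z[3]+=1.26
C2: Y=0.000+0.001602j on G[4,2]
R3: Y=0.0001236+0.000j on G[4,0]
R4: Y=0.03876+0.000j on G[2,3]
R5: Y=0.9524+0.000j on G[2,4]
C3: Y=0.000+0.3073j on G[2,1]
I3: z[1]−=0.0664, z[2]+=0.0664
R6: Y=0.0002899+0.000j on G[0,4]
R7: Y=0.0007813+0.000j on G[1,3]
R8: Y=0.0001517+0.000j on G[0,3]
L1: Y=0.000-0.001272j on G[0,1]
C4: Y=0.000+0.3312j on G[2,4]
V1: row V2−V1=6.03, i_V1 at 2,1
solve → V1=-2.604-4.533j, V2=3.426-4.533j, V3=33.89-11.01j, V4=1.505-3.970j
aux → i_V1=-0.8032-2.207j

3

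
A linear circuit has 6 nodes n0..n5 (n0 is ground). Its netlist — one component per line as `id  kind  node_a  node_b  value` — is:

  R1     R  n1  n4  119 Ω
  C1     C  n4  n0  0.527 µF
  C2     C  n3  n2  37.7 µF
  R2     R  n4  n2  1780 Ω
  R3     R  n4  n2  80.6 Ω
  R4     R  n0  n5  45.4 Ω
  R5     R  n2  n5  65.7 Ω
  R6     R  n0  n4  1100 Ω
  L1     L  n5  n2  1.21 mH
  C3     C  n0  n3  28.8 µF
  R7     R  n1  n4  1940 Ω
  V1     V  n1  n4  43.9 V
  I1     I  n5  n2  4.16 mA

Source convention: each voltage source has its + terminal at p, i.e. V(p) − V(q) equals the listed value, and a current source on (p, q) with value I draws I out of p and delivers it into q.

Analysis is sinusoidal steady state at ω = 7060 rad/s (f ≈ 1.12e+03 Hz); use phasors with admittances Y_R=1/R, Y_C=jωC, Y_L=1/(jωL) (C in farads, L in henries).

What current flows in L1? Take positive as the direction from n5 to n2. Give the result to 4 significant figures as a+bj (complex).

Apply KCL at each of the 5 non-ground nodes and solve the resulting linear system.
Node n1: branches {R1, R7, V1} → V_1 = 43.91-0.002119j
Node n2: branches {C2, R2, R3, R5, L1, I1} → V_2 = 0.006349-0.0007279j
Node n3: branches {C2, C3} → V_3 = 0.003599-0.0004127j
Node n4: branches {R1, C1, R2, R3, R6, R7, V1} → V_4 = 0.005365-0.002119j
Node n5: branches {R4, R5, L1, I1} → V_5 = -0.004389-0.03404j
Source currents: i(V1)=-0.3915+0.000j

-0.003900+0.001257j A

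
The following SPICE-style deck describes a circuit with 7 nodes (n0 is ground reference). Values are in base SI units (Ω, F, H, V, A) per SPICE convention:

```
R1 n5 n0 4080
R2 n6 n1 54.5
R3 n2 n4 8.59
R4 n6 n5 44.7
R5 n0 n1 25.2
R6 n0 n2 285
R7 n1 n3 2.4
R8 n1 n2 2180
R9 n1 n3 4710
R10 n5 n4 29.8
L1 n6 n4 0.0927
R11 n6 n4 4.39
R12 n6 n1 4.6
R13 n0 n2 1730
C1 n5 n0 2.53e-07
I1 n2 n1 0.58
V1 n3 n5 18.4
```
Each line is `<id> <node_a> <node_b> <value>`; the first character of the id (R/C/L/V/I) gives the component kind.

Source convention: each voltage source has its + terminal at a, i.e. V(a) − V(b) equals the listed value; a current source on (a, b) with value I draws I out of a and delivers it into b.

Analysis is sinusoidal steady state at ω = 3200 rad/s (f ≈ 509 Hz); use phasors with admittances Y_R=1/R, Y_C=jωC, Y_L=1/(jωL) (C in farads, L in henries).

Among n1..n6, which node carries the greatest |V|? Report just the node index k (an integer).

5

Apply KCL at each of the 6 non-ground nodes and solve the resulting linear system.
Node n1: branches {R2, R5, R7, R8, R9, R12, I1} → V_1 = 1.288+0.2939j
Node n2: branches {R3, R6, R8, R13, I1} → V_2 = -11.50+0.2443j
Node n3: branches {R7, R9, V1} → V_3 = 2.667+0.3180j
Node n4: branches {R3, R10, L1, R11} → V_4 = -6.972+0.2527j
Node n5: branches {R1, R4, R10, C1, V1} → V_5 = -15.73+0.3180j
Node n6: branches {R2, R4, L1, R11, R12} → V_6 = -3.368+0.3007j
Source currents: i(V1)=-0.5747-0.01008j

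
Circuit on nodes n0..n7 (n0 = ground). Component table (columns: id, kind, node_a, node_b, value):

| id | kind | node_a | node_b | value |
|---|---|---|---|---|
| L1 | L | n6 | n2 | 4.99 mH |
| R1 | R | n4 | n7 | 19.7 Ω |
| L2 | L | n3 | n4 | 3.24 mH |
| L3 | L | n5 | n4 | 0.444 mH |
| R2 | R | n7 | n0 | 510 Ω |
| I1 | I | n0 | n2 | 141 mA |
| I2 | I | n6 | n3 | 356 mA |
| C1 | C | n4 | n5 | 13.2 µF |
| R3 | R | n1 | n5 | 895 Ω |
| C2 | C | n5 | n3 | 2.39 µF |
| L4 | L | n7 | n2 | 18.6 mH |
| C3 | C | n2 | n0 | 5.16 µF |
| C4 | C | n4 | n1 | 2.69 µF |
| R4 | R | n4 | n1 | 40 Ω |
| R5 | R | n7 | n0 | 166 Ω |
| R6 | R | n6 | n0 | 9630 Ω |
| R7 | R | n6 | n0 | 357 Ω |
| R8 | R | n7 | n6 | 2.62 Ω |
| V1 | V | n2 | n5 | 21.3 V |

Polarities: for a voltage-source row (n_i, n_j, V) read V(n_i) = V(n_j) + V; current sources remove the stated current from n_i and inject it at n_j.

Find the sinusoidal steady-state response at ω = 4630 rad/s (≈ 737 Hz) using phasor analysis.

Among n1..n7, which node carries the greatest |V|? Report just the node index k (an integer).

6

MNA unknowns: 7 node voltages V₁..V_7 plus 1 source current (V1)
L1: Y=0.000-0.04328j on G[6,2]
R1: Y=0.05076+0.000j on G[4,7]
L2: Y=0.000-0.06666j on G[3,4]
L3: Y=0.000-0.4864j on G[5,4]
R2: Y=0.001961+0.000j on G[7,0]
I1: z[0]−=0.141, z[2]+=0.141
I2: z[6]−=0.356, z[3]+=0.356
C1: Y=0.000+0.06112j on G[4,5]
R3: Y=0.001117+0.000j on G[1,5]
C2: Y=0.000+0.01107j on G[5,3]
L4: Y=0.000-0.01161j on G[7,2]
C3: Y=0.000+0.02389j on G[2,0]
C4: Y=0.000+0.01245j on G[4,1]
R4: Y=0.02500+0.000j on G[4,1]
R5: Y=0.006024+0.000j on G[7,0]
R6: Y=0.0001038+0.000j on G[6,0]
R7: Y=0.002801+0.000j on G[6,0]
R8: Y=0.3817+0.000j on G[7,6]
V1: row V2−V5=21.3, i_V1 at 2,5
solve → V1=-11.62-6.847j, V2=8.373-8.540j, V3=-11.27-0.06170j, V4=-11.54-6.809j, V5=-12.93-8.540j, V6=-5.536-19.42j, V7=-5.879-17.99j
aux → i_V1=-0.6436+0.5675j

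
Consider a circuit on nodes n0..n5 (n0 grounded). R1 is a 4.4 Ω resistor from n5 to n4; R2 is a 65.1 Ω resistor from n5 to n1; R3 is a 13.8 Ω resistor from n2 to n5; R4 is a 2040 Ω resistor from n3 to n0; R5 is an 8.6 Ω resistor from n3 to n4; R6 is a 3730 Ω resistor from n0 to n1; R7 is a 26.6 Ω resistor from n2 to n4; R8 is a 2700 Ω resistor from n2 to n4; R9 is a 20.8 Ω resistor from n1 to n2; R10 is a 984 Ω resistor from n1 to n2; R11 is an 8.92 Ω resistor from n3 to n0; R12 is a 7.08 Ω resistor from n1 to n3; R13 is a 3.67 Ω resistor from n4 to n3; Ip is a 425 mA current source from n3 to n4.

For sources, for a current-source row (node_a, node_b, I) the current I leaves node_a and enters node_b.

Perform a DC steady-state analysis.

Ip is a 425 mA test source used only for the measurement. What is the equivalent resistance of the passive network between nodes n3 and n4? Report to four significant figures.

R_eq = 2.367 Ω

Element admittances at DC:
  Y(R1) = 0.2273 S between n5,n4
  Y(R2) = 0.01536 S between n5,n1
  Y(R3) = 0.07246 S between n2,n5
  Y(R4) = 0.0004902 S between n3,n0
  Y(R5) = 0.1163 S between n3,n4
  Y(R6) = 0.0002681 S between n0,n1
  Y(R7) = 0.03759 S between n2,n4
  Y(R8) = 0.0003704 S between n2,n4
  Y(R9) = 0.04808 S between n1,n2
  Y(R10) = 0.001016 S between n1,n2
  Y(R11) = 0.1121 S between n3,n0
  Y(R12) = 0.1412 S between n1,n3
  Y(R13) = 0.2725 S between n4,n3
  Ip: injects 0.425 A into n4 (from n3)
Assemble and solve the 5×5 MNA system:
  V(n1)=0.2393  V(n2)=0.7231  V(n3)=-0.0005698  V(n4)=1.005  V(n5)=0.9031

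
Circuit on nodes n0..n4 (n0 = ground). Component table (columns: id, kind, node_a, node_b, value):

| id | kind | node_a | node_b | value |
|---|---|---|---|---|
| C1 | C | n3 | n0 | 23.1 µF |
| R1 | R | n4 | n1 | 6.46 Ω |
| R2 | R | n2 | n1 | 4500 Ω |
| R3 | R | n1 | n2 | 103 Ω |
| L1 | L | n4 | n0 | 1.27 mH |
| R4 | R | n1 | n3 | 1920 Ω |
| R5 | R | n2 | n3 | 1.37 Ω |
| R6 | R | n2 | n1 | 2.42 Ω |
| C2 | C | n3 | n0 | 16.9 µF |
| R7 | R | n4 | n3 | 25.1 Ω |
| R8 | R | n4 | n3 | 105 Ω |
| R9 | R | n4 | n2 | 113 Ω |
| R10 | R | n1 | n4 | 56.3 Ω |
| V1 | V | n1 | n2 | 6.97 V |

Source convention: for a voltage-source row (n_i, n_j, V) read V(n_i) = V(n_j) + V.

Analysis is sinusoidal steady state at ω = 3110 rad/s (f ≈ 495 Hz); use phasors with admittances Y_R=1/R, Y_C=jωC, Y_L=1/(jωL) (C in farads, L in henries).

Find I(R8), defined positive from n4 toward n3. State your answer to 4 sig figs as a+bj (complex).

0.01827-0.02295j A

Element admittances at ω=3110 rad/s:
  Y(C1) = 0.000+0.07184j S between n3,n0
  Y(R1) = 0.1548+0.000j S between n4,n1
  Y(R2) = 0.0002222+0.000j S between n2,n1
  Y(R3) = 0.009709+0.000j S between n1,n2
  Y(L1) = 0.000-0.2532j S between n4,n0
  Y(R4) = 0.0005208+0.000j S between n1,n3
  Y(R5) = 0.7299+0.000j S between n2,n3
  Y(R6) = 0.4132+0.000j S between n2,n1
  Y(C2) = 0.000+0.05256j S between n3,n0
  Y(R7) = 0.03984+0.000j S between n4,n3
  Y(R8) = 0.009524+0.000j S between n4,n3
  Y(R9) = 0.008850+0.000j S between n4,n2
  Y(R10) = 0.01776+0.000j S between n1,n4
  V1: constraint V(n1)−V(n2) = 6.97
Assemble and solve the 5×5 MNA system:
  V(n1)=2.258+4.258j  V(n2)=-4.712+4.258j  V(n3)=-3.771+4.737j  V(n4)=-1.853+2.328j
  i(V1)=-3.662-0.3328j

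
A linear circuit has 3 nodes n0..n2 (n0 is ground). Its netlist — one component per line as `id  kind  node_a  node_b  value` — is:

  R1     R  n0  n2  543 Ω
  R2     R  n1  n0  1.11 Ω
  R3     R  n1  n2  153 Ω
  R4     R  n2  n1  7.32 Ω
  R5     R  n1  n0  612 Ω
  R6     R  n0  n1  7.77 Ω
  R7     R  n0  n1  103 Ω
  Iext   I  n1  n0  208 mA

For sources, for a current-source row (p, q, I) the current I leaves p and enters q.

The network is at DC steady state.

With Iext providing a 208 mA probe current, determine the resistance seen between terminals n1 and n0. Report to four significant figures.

Apply KCL at each of the 2 non-ground nodes and solve the resulting linear system.
Node n1: branches {R2, R3, R4, R5, R6, R7, Iext} → V_1 = -0.1995
Node n2: branches {R1, R3, R4} → V_2 = -0.1969

R_eq = 0.9590 Ω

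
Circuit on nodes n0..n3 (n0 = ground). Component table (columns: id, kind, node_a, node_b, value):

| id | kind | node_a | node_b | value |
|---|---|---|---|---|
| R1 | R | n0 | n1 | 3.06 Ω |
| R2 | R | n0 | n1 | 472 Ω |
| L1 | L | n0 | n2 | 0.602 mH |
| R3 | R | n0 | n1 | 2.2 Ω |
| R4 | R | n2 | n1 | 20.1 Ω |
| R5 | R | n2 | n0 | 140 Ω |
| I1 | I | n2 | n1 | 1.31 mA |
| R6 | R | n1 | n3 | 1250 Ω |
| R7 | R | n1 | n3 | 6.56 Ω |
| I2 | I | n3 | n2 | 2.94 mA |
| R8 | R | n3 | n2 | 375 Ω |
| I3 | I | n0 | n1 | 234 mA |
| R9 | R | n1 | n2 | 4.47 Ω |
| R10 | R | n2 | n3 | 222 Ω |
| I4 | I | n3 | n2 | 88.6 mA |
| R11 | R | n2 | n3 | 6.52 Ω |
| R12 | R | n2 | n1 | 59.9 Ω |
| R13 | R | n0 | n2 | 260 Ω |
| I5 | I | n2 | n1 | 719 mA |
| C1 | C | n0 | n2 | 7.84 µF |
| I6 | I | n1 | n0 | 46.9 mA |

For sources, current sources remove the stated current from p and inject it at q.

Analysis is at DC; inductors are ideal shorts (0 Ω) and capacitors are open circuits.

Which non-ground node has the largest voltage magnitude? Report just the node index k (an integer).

1

Element admittances at DC:
  Y(R1) = 0.3268 S between n0,n1
  Y(R2) = 0.002119 S between n0,n1
  L1: short n0↔n2 (DC inductor)
  Y(R3) = 0.4545 S between n0,n1
  Y(R4) = 0.04975 S between n2,n1
  Y(R5) = 0.007143 S between n2,n0
  I1: injects 0.00131 A into n1 (from n2)
  Y(R6) = 0.0008000 S between n1,n3
  Y(R7) = 0.1524 S between n1,n3
  I2: injects 0.00294 A into n2 (from n3)
  Y(R8) = 0.002667 S between n3,n2
  I3: injects 0.234 A into n1 (from n0)
  Y(R9) = 0.2237 S between n1,n2
  Y(R10) = 0.004505 S between n2,n3
  I4: injects 0.0886 A into n2 (from n3)
  Y(R11) = 0.1534 S between n2,n3
  Y(R12) = 0.01669 S between n2,n1
  Y(R13) = 0.003846 S between n0,n2
  I5: injects 0.719 A into n1 (from n2)
  Y(C1) = 0.000 S between n0,n2
  I6: injects 0.0469 A into n0 (from n1)
Assemble and solve the 4×4 MNA system:
  V(n1)=0.7489  V(n2)=0.000  V(n3)=0.07398
  i(L1)=0.3996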